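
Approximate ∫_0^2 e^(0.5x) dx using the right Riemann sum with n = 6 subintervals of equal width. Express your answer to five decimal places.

Δx = (2 − 0)/6 = 1/3.
Right endpoints: 1/3, 2/3, 1, 4/3, 5/3, 2.
f(1/3) ≈ 1.18136, f(2/3) ≈ 1.39561, f(1) ≈ 1.64872, f(4/3) ≈ 1.94773, f(5/3) ≈ 2.30098, f(2) ≈ 2.71828.
Sum = Δx · [f(1/3) + f(2/3) + f(1) + ...].
Sum ≈ 3.73090.

3.73090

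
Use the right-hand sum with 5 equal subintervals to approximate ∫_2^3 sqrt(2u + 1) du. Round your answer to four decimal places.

2.4874

Δu = (3 − 2)/5 = 0.2.
Right endpoints: 2.2, 2.4, 2.6, 2.8, 3.
f(2.2) ≈ 2.3238, f(2.4) ≈ 2.4083, f(2.6) ≈ 2.4900, f(2.8) ≈ 2.5690, f(3) ≈ 2.6458.
Sum = Δu · [f(2.2) + f(2.4) + f(2.6) + f(2.8) + f(3)].
Sum ≈ 2.4874.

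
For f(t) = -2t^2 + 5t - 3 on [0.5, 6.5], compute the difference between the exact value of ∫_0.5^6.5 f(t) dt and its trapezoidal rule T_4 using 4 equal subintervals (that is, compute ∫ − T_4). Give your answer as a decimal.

Exact integral: ∫_0.5^6.5 f(t) dt = -96.
T_4 = -100.5.
Error = -96 − (-100.5) = 4.5.

4.5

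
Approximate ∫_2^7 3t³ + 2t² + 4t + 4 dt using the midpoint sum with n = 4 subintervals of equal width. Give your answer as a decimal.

Δt = (7 − 2)/4 = 1.25.
Midpoints: 2.625, 3.875, 5.125, 6.375.
f(2.625) = 42263/512, f(3.875) = 114733/512, f(5.125) = 246203/512, f(6.375) = 454673/512.
Sum = Δt · [f(2.625) + f(3.875) + f(5.125) + f(6.375)].
Sum = 2094.4140625.

2094.4140625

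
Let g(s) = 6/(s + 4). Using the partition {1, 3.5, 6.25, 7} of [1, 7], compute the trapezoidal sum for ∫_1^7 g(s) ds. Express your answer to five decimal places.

4.82894

Subinterval widths: 2.5, 2.75, 0.75.
g(1) = 1.2, g(3.5) = 0.8, g(6.25) = 24/41, g(7) = 6/11.
On each subinterval the trapezoid contributes (Δs_i/2)·[g(s_{i-1}) + g(s_i)].
Sum ≈ 4.82894.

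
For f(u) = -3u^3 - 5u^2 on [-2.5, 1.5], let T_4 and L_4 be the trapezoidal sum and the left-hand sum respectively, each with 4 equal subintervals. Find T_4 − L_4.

-18.5

T_4 = -6.5.
L_4 = 12.
T_4 − L_4 = -18.5.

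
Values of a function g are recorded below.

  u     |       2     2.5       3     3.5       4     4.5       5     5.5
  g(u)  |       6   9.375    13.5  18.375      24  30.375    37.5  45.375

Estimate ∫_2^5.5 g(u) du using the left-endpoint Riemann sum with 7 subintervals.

69.5625

Δu = 0.5.
Sum = 0.5·[6 + 9.375 + 13.5 + 18.375 + 24 + 30.375 + 37.5] = 69.5625.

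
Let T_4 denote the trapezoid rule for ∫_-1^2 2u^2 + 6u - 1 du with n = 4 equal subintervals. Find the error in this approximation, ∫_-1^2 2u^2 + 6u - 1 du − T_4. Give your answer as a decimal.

Exact integral: ∫_-1^2 f(u) du = 12.
T_4 = 12.5625.
Error = 12 − 12.5625 = -0.5625.

-0.5625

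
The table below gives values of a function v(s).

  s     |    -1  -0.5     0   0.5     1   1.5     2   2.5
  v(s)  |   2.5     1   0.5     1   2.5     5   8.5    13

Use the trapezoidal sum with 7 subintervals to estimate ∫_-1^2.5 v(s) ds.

Δs = 0.5.
T_7 = (0.5/2)·[2.5 + 2·1 + 2·0.5 + 2·1 + 2·2.5 + 2·5 + 2·8.5 + 13] = 13.125.

13.125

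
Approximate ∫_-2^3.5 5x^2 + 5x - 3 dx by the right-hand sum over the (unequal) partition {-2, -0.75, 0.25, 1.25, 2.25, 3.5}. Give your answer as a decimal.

Subinterval widths: 1.25, 1, 1, 1, 1.25.
Right endpoints: -0.75, 0.25, 1.25, 2.25, 3.5.
f(-0.75) = -3.9375, f(0.25) = -1.4375, f(1.25) = 11.0625, f(2.25) = 33.5625, f(3.5) = 75.75.
Sum = Σ Δx_i · f(x_i).
Sum = 132.953125.

132.953125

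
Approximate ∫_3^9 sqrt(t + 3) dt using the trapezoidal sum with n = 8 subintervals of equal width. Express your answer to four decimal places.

Δt = (9 − 3)/8 = 0.75.
f(3) ≈ 2.4495, f(3.75) ≈ 2.5981, f(4.5) ≈ 2.7386, f(5.25) ≈ 2.8723, f(6) ≈ 3.0000, f(6.75) ≈ 3.1225, f(7.5) ≈ 3.2404, f(8.25) ≈ 3.3541, f(9) ≈ 3.4641.
T_8 = (Δt/2)·[f(t_0) + 2f(t_1) + ... + 2f(t_{7}) + f(t_8)].
Sum ≈ 17.9121.

17.9121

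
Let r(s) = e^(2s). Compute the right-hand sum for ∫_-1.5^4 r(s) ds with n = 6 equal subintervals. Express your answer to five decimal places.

3252.50959

Δs = (4 − (-1.5))/6 = 11/12.
Right endpoints: -7/12, 1/3, 1.25, 13/6, 37/12, 4.
r(-7/12) ≈ 0.31140, r(1/3) ≈ 1.94773, r(1.25) ≈ 12.18249, r(13/6) ≈ 76.19786, r(37/12) ≈ 476.59481, r(4) ≈ 2980.95799.
Sum = Δs · [r(-7/12) + r(1/3) + r(1.25) + ...].
Sum ≈ 3252.50959.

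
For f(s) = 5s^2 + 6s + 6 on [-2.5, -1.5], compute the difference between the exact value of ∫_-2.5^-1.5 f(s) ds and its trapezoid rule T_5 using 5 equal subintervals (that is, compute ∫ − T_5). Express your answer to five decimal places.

Exact integral: ∫_-2.5^-1.5 f(s) ds ≈ 14.4166667.
T_5 = 14.45.
Error ≈ 14.4166667 − 14.45 ≈ -0.03333.

-0.03333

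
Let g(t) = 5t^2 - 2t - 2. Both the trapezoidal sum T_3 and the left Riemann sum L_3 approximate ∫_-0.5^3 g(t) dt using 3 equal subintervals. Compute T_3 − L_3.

21.4375

T_3 ≈ 33.428241.
L_3 ≈ 11.990741.
T_3 − L_3 = 21.4375.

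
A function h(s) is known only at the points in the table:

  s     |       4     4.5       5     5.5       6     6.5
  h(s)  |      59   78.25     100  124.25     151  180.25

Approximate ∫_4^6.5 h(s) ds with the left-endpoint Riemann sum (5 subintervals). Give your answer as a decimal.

256.25

Δs = 0.5.
Sum = 0.5·[59 + 78.25 + 100 + 124.25 + 151] = 256.25.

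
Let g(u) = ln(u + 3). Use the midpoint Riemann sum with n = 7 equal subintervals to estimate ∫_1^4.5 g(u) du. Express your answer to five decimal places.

Δu = (4.5 − 1)/7 = 0.5.
Midpoints: 1.25, 1.75, 2.25, 2.75, 3.25, 3.75, 4.25.
g(1.25) ≈ 1.44692, g(1.75) ≈ 1.55814, g(2.25) ≈ 1.65823, g(2.75) ≈ 1.74920, g(3.25) ≈ 1.83258, g(3.75) ≈ 1.90954, g(4.25) ≈ 1.98100.
Sum = Δu · [g(1.25) + g(1.75) + g(2.25) + ...].
Sum ≈ 6.06781.

6.06781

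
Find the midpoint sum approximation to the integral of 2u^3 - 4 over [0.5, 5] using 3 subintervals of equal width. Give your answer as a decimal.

Δu = (5 − 0.5)/3 = 1.5.
Midpoints: 1.25, 2.75, 4.25.
f(1.25) = -0.09375, f(2.75) = 37.59375, f(4.25) = 149.53125.
Sum = Δu · [f(1.25) + f(2.75) + f(4.25)].
Sum = 280.546875.

280.546875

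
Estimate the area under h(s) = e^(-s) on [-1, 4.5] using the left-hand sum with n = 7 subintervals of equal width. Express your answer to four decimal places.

Δs = (4.5 − (-1))/7 = 11/14.
Left endpoints: -1, -3/14, 4/7, 19/14, 15/7, 41/14, 26/7.
h(-1) ≈ 2.7183, h(-3/14) ≈ 1.2390, h(4/7) ≈ 0.5647, h(19/14) ≈ 0.2574, h(15/7) ≈ 0.1173, h(41/14) ≈ 0.0535, h(26/7) ≈ 0.0244.
Sum = Δs · [h(-1) + h(-3/14) + h(4/7) + ...].
Sum ≈ 3.9086.

3.9086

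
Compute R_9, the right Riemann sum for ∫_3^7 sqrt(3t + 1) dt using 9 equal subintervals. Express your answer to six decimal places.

Δt = (7 − 3)/9 = 4/9.
Right endpoints: 31/9, 35/9, 13/3, 43/9, 47/9, 17/3, 55/9, 59/9, 7.
f(31/9) ≈ 3.366502, f(35/9) ≈ 3.559026, f(13/3) ≈ 3.741657, f(43/9) ≈ 3.915780, f(47/9) ≈ 4.082483, f(17/3) ≈ 4.242641, f(55/9) ≈ 4.396969, f(59/9) ≈ 4.546061, f(7) ≈ 4.690416.
Sum = Δt · [f(31/9) + f(35/9) + f(13/3) + ...].
Sum ≈ 16.240682.

16.240682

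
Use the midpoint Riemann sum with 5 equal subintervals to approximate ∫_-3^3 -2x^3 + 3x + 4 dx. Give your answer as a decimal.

24

Δx = (3 − (-3))/5 = 1.2.
Midpoints: -2.4, -1.2, 0, 1.2, 2.4.
f(-2.4) = 24.448, f(-1.2) = 3.856, f(0) = 4, f(1.2) = 4.144, f(2.4) = -16.448.
Sum = Δx · [f(-2.4) + f(-1.2) + f(0) + f(1.2) + f(2.4)].
Sum = 24.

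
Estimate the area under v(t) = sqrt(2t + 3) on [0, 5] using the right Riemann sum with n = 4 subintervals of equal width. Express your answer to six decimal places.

Δt = (5 − 0)/4 = 1.25.
Right endpoints: 1.25, 2.5, 3.75, 5.
v(1.25) ≈ 2.345208, v(2.5) ≈ 2.828427, v(3.75) ≈ 3.240370, v(5) ≈ 3.605551.
Sum = Δt · [v(1.25) + v(2.5) + v(3.75) + v(5)].
Sum ≈ 15.024446.

15.024446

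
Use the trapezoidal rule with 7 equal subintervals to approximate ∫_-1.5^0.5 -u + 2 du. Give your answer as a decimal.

Δu = (0.5 − (-1.5))/7 = 2/7.
f(-1.5) = 3.5, f(-17/14) = 45/14, f(-13/14) = 41/14, f(-9/14) = 37/14, f(-5/14) = 33/14, f(-1/14) = 29/14, f(3/14) = 25/14, f(0.5) = 1.5.
T_7 = (Δu/2)·[f(u_0) + 2f(u_1) + ... + 2f(u_{6}) + f(u_7)].
Sum = 5.

5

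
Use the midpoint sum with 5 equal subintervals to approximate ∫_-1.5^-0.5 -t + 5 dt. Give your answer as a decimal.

6

Δt = (-0.5 − (-1.5))/5 = 0.2.
Midpoints: -1.4, -1.2, -1, -0.8, -0.6.
f(-1.4) = 6.4, f(-1.2) = 6.2, f(-1) = 6, f(-0.8) = 5.8, f(-0.6) = 5.6.
Sum = Δt · [f(-1.4) + f(-1.2) + f(-1) + f(-0.8) + f(-0.6)].
Sum = 6.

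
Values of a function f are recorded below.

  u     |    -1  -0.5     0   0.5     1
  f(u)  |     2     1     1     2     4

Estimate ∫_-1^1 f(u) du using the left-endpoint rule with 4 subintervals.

3

Δu = 0.5.
Sum = 0.5·[2 + 1 + 1 + 2] = 3.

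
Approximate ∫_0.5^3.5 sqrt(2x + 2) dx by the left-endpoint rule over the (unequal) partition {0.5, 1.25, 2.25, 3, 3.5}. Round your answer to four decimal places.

6.7467

Subinterval widths: 0.75, 1, 0.75, 0.5.
Left endpoints: 0.5, 1.25, 2.25, 3.
f(0.5) ≈ 1.7321, f(1.25) ≈ 2.1213, f(2.25) ≈ 2.5495, f(3) ≈ 2.8284.
Sum = Σ Δx_i · f(x_i).
Sum ≈ 6.7467.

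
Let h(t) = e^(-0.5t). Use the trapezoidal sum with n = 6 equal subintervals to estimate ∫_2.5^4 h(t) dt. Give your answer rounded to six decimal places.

0.302733

Δt = (4 − 2.5)/6 = 0.25.
h(2.5) ≈ 0.286505, h(2.75) ≈ 0.252840, h(3) ≈ 0.223130, h(3.25) ≈ 0.196912, h(3.5) ≈ 0.173774, h(3.75) ≈ 0.153355, h(4) ≈ 0.135335.
T_6 = (Δt/2)·[h(t_0) + 2h(t_1) + ... + 2h(t_{5}) + h(t_6)].
Sum ≈ 0.302733.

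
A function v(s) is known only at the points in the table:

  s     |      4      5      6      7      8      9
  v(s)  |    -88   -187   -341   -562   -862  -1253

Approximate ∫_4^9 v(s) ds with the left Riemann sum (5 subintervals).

Δs = 1.
Sum = 1·[(-88) + (-187) + (-341) + (-562) + (-862)] = -2040.

-2040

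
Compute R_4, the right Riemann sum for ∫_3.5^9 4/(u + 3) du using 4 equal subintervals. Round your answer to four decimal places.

2.2690

Δu = (9 − 3.5)/4 = 1.375.
Right endpoints: 4.875, 6.25, 7.625, 9.
f(4.875) = 32/63, f(6.25) = 16/37, f(7.625) = 32/85, f(9) = 1/3.
Sum = Δu · [f(4.875) + f(6.25) + f(7.625) + f(9)].
Sum ≈ 2.2690.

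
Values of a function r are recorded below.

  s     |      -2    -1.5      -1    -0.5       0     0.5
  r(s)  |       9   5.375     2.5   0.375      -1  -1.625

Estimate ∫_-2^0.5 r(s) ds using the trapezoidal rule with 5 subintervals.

5.46875

Δs = 0.5.
T_5 = (0.5/2)·[9 + 2·5.375 + 2·2.5 + 2·0.375 + 2·(-1) + (-1.625)] = 5.46875.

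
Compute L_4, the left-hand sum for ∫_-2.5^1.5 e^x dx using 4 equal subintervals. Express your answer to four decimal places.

2.5605

Δx = (1.5 − (-2.5))/4 = 1.
Left endpoints: -2.5, -1.5, -0.5, 0.5.
f(-2.5) ≈ 0.0821, f(-1.5) ≈ 0.2231, f(-0.5) ≈ 0.6065, f(0.5) ≈ 1.6487.
Sum = Δx · [f(-2.5) + f(-1.5) + f(-0.5) + f(0.5)].
Sum ≈ 2.5605.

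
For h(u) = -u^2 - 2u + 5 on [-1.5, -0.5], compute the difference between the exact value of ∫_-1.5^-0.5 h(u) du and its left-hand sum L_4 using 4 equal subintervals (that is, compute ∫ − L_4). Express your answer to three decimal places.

Exact integral: ∫_-1.5^-0.5 h(u) du ≈ 5.91667.
L_4 = 5.90625.
Error ≈ 5.91667 − 5.90625 ≈ 0.010.

0.010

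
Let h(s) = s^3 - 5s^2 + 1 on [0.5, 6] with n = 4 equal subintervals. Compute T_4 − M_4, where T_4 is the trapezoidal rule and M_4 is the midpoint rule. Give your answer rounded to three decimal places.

12.348

T_4 ≈ -22.07520.
M_4 ≈ -34.42334.
T_4 − M_4 ≈ 12.348.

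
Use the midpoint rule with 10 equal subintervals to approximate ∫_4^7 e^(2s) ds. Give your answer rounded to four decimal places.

Δs = (7 − 4)/10 = 0.3.
Midpoints: 4.15, 4.45, 4.75, 5.05, 5.35, 5.65, 5.95, 6.25, 6.55, 6.85.
f(4.15) ≈ 4023.8724, f(4.45) ≈ 7331.9735, f(4.75) ≈ 13359.7268, f(5.05) ≈ 24343.0094, f(5.35) ≈ 44355.8551, f(5.65) ≈ 80821.6375, f(5.95) ≈ 147266.6252, f(6.25) ≈ 268337.2865, f(6.55) ≈ 488942.4146, f(6.85) ≈ 890911.1660.
Sum = Δs · [f(4.15) + f(4.45) + f(4.75) + ...].
Sum ≈ 590908.0702.

590908.0702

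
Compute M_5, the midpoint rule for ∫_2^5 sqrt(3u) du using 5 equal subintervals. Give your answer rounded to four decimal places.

9.6473

Δu = (5 − 2)/5 = 0.6.
Midpoints: 2.3, 2.9, 3.5, 4.1, 4.7.
f(2.3) ≈ 2.6268, f(2.9) ≈ 2.9496, f(3.5) ≈ 3.2404, f(4.1) ≈ 3.5071, f(4.7) ≈ 3.7550.
Sum = Δu · [f(2.3) + f(2.9) + f(3.5) + f(4.1) + f(4.7)].
Sum ≈ 9.6473.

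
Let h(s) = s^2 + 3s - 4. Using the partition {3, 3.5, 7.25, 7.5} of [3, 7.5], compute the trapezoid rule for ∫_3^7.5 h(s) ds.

193.3125

Subinterval widths: 0.5, 3.75, 0.25.
h(3) = 14, h(3.5) = 18.75, h(7.25) = 70.3125, h(7.5) = 74.75.
On each subinterval the trapezoid contributes (Δs_i/2)·[h(s_{i-1}) + h(s_i)].
Sum = 193.3125.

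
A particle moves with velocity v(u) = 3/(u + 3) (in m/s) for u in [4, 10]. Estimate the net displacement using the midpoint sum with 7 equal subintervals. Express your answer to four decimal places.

Δu = (10 − 4)/7 = 6/7.
Midpoints: 31/7, 37/7, 43/7, 7, 55/7, 61/7, 67/7.
v(31/7) = 21/52, v(37/7) = 21/58, v(43/7) = 0.328125, v(7) = 0.3, v(55/7) = 21/76, v(61/7) = 21/82, v(67/7) = 21/88.
Sum = Δu · [v(31/7) + v(37/7) + v(43/7) + ...].
Sum ≈ 1.8558.

1.8558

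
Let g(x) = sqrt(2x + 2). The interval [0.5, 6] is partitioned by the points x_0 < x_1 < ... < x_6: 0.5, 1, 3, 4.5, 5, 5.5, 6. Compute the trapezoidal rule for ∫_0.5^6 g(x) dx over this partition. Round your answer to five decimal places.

15.66963

Subinterval widths: 0.5, 2, 1.5, 0.5, 0.5, 0.5.
g(0.5) ≈ 1.73205, g(1) ≈ 2.00000, g(3) ≈ 2.82843, g(4.5) ≈ 3.31662, g(5) ≈ 3.46410, g(5.5) ≈ 3.60555, g(6) ≈ 3.74166.
On each subinterval the trapezoid contributes (Δx_i/2)·[g(x_{i-1}) + g(x_i)].
Sum ≈ 15.66963.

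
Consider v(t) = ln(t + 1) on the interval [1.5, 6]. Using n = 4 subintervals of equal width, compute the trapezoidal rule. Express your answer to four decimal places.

Δt = (6 − 1.5)/4 = 1.125.
v(1.5) ≈ 0.9163, v(2.625) ≈ 1.2879, v(3.75) ≈ 1.5581, v(4.875) ≈ 1.7707, v(6) ≈ 1.9459.
T_4 = (Δt/2)·[v(t_0) + 2v(t_1) + 2v(t_2) + 2v(t_3) + v(t_4)].
Sum ≈ 6.8038.

6.8038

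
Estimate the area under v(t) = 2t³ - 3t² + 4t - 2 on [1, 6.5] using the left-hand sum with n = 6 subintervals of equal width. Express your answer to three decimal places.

500.739

Δt = (6.5 − 1)/6 = 11/12.
Left endpoints: 1, 23/12, 17/6, 3.75, 14/3, 67/12.
v(1) = 1, v(23/12) = 7541/864, v(17/6) = 830/27, v(3.75) = 76.28125, v(14/3) = 4174/27, v(67/12) = 237529/864.
Sum = Δt · [v(1) + v(23/12) + v(17/6) + ...].
Sum ≈ 500.739.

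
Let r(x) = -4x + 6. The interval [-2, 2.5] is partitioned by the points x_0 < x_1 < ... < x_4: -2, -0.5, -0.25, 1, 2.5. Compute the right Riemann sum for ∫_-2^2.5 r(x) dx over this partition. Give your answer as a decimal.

10.25

Subinterval widths: 1.5, 0.25, 1.25, 1.5.
Right endpoints: -0.5, -0.25, 1, 2.5.
r(-0.5) = 8, r(-0.25) = 7, r(1) = 2, r(2.5) = -4.
Sum = Σ Δx_i · r(x_i).
Sum = 10.25.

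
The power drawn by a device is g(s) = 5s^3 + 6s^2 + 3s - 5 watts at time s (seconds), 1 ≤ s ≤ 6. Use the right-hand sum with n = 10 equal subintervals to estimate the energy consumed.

2413.4375

Δs = (6 − 1)/10 = 0.5.
Right endpoints: 1.5, 2, 2.5, 3, 3.5, 4, 4.5, 5, 5.5, 6.
g(1.5) = 29.875, g(2) = 65, g(2.5) = 118.125, g(3) = 193, g(3.5) = 293.375, g(4) = 423, g(4.5) = 585.625, g(5) = 785, g(5.5) = 1024.875, g(6) = 1309.
Sum = Δs · [g(1.5) + g(2) + g(2.5) + ...].
Sum = 2413.4375.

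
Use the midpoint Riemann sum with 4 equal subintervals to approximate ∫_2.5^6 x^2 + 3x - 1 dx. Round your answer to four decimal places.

Δx = (6 − 2.5)/4 = 0.875.
Midpoints: 2.9375, 3.8125, 4.6875, 5.5625.
f(2.9375) = 16.44140625, f(3.8125) = 24.97265625, f(4.6875) = 35.03515625, f(5.5625) = 46.62890625.
Sum = Δx · [f(2.9375) + f(3.8125) + f(4.6875) + f(5.5625)].
Sum ≈ 107.6934.

107.6934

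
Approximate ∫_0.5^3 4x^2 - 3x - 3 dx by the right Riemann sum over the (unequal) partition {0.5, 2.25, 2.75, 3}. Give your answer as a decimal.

33.875

Subinterval widths: 1.75, 0.5, 0.25.
Right endpoints: 2.25, 2.75, 3.
f(2.25) = 10.5, f(2.75) = 19, f(3) = 24.
Sum = Σ Δx_i · f(x_i).
Sum = 33.875.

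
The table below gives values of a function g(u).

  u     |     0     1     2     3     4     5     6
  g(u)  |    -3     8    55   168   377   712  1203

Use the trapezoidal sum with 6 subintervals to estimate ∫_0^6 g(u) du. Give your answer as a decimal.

Δu = 1.
T_6 = (1/2)·[(-3) + 2·8 + 2·55 + 2·168 + 2·377 + 2·712 + 1203] = 1920.

1920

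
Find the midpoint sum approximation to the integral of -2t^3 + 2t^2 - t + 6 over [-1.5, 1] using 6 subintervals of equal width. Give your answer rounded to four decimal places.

20.4463

Δt = (1 − (-1.5))/6 = 5/12.
Midpoints: -31/24, -0.875, -11/24, -1/24, 0.375, 19/24.
f(-31/24) = 103255/6912, f(-0.875) = 9.74609375, f(-11/24) = 48875/6912, f(-1/24) = 41785/6912, f(0.375) = 5.80078125, f(19/24) = 37805/6912.
Sum = Δt · [f(-31/24) + f(-0.875) + f(-11/24) + ...].
Sum ≈ 20.4463.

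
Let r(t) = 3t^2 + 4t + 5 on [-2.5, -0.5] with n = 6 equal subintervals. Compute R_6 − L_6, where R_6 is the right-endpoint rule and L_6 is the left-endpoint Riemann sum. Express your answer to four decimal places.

R_6 ≈ 11.944444.
L_6 ≈ 15.277778.
R_6 − L_6 ≈ -3.3333.

-3.3333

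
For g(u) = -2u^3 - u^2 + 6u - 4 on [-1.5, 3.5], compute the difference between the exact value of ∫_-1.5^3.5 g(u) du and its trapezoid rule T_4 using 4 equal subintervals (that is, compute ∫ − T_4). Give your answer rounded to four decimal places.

9.1146

Exact integral: ∫_-1.5^3.5 g(u) du ≈ -77.916667.
T_4 = -87.03125.
Error ≈ -77.916667 − (-87.03125) ≈ 9.1146.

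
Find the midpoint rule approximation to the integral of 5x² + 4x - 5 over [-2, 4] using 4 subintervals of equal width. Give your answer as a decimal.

Δx = (4 − (-2))/4 = 1.5.
Midpoints: -1.25, 0.25, 1.75, 3.25.
f(-1.25) = -2.1875, f(0.25) = -3.6875, f(1.75) = 17.3125, f(3.25) = 60.8125.
Sum = Δx · [f(-1.25) + f(0.25) + f(1.75) + f(3.25)].
Sum = 108.375.

108.375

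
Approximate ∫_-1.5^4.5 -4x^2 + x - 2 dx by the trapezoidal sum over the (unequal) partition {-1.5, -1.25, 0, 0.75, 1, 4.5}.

-159.1875

Subinterval widths: 0.25, 1.25, 0.75, 0.25, 3.5.
f(-1.5) = -12.5, f(-1.25) = -9.5, f(0) = -2, f(0.75) = -3.5, f(1) = -5, f(4.5) = -78.5.
On each subinterval the trapezoid contributes (Δx_i/2)·[f(x_{i-1}) + f(x_i)].
Sum = -159.1875.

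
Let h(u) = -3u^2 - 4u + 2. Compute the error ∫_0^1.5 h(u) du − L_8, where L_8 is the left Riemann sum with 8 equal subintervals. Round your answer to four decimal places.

Exact integral: ∫_0^1.5 h(u) du = -4.875.
L_8 ≈ -3.706055.
Error ≈ -4.875 − (-3.706055) ≈ -1.1689.

-1.1689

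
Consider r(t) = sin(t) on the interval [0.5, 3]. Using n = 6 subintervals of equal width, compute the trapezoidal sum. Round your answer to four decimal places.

1.8405

Δt = (3 − 0.5)/6 = 5/12.
r(0.5) ≈ 0.4794, r(11/12) ≈ 0.7936, r(4/3) ≈ 0.9719, r(1.75) ≈ 0.9840, r(13/6) ≈ 0.8277, r(31/12) ≈ 0.5297, r(3) ≈ 0.1411.
T_6 = (Δt/2)·[r(t_0) + 2r(t_1) + ... + 2r(t_{5}) + r(t_6)].
Sum ≈ 1.8405.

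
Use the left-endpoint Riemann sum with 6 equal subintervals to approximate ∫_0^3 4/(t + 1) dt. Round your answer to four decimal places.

Δt = (3 − 0)/6 = 0.5.
Left endpoints: 0, 0.5, 1, 1.5, 2, 2.5.
f(0) = 4, f(0.5) = 8/3, f(1) = 2, f(1.5) = 1.6, f(2) = 4/3, f(2.5) = 8/7.
Sum = Δt · [f(0) + f(0.5) + f(1) + ...].
Sum ≈ 6.3714.

6.3714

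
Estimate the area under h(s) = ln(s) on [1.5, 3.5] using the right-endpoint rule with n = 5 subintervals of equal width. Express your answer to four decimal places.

1.9409

Δs = (3.5 − 1.5)/5 = 0.4.
Right endpoints: 1.9, 2.3, 2.7, 3.1, 3.5.
h(1.9) ≈ 0.6419, h(2.3) ≈ 0.8329, h(2.7) ≈ 0.9933, h(3.1) ≈ 1.1314, h(3.5) ≈ 1.2528.
Sum = Δs · [h(1.9) + h(2.3) + h(2.7) + h(3.1) + h(3.5)].
Sum ≈ 1.9409.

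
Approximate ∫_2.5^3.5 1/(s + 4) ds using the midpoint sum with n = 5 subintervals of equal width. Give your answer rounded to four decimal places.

0.1431

Δs = (3.5 − 2.5)/5 = 0.2.
Midpoints: 2.6, 2.8, 3, 3.2, 3.4.
f(2.6) = 5/33, f(2.8) = 5/34, f(3) = 1/7, f(3.2) = 5/36, f(3.4) = 5/37.
Sum = Δs · [f(2.6) + f(2.8) + f(3) + f(3.2) + f(3.4)].
Sum ≈ 0.1431.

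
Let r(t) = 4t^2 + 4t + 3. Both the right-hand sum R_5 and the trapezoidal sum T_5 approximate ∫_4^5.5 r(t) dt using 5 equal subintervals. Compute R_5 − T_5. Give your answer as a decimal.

R_5 = 179.04.
T_5 = 169.59.
R_5 − T_5 = 9.45.

9.45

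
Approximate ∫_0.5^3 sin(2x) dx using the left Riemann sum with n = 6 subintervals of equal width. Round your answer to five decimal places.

Δx = (3 − 0.5)/6 = 5/12.
Left endpoints: 0.5, 11/12, 4/3, 1.75, 13/6, 31/12.
f(0.5) ≈ 0.84147, f(11/12) ≈ 0.96573, f(4/3) ≈ 0.45727, f(1.75) ≈ -0.35078, f(13/6) ≈ -0.92901, f(31/12) ≈ -0.89858.
Sum = Δx · [f(0.5) + f(11/12) + f(4/3) + ...].
Sum ≈ 0.03588.

0.03588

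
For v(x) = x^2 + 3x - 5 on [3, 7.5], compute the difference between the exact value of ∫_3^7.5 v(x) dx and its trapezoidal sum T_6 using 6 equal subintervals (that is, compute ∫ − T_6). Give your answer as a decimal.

-0.421875

Exact integral: ∫_3^7.5 v(x) dx = 180.
T_6 = 180.421875.
Error = 180 − 180.421875 = -0.421875.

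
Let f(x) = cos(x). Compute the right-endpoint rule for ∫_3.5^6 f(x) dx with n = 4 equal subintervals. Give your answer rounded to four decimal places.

0.6617

Δx = (6 − 3.5)/4 = 0.625.
Right endpoints: 4.125, 4.75, 5.375, 6.
f(4.125) ≈ -0.5542, f(4.75) ≈ 0.0376, f(5.375) ≈ 0.6152, f(6) ≈ 0.9602.
Sum = Δx · [f(4.125) + f(4.75) + f(5.375) + f(6)].
Sum ≈ 0.6617.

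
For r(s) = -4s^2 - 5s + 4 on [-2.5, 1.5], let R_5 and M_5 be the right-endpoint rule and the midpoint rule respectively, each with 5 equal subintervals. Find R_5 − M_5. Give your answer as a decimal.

R_5 = -2.64.
M_5 = 1.52.
R_5 − M_5 = -4.16.

-4.16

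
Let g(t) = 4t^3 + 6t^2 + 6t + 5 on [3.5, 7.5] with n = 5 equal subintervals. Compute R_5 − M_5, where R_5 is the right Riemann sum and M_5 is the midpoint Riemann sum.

R_5 = 4676.32.
M_5 = 3908.64.
R_5 − M_5 = 767.68.

767.68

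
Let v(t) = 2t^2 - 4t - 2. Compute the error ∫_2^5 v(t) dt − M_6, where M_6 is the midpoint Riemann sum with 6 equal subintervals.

Exact integral: ∫_2^5 v(t) dt = 30.
M_6 = 29.875.
Error = 30 − 29.875 = 0.125.

0.125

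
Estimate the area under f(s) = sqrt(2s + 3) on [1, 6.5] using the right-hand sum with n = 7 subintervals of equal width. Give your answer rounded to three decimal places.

18.289

Δs = (6.5 − 1)/7 = 11/14.
Right endpoints: 25/14, 18/7, 47/14, 29/7, 69/14, 40/7, 6.5.
f(25/14) ≈ 2.563, f(18/7) ≈ 2.854, f(47/14) ≈ 3.117, f(29/7) ≈ 3.359, f(69/14) ≈ 3.586, f(40/7) ≈ 3.798, f(6.5) ≈ 4.000.
Sum = Δs · [f(25/14) + f(18/7) + f(47/14) + ...].
Sum ≈ 18.289.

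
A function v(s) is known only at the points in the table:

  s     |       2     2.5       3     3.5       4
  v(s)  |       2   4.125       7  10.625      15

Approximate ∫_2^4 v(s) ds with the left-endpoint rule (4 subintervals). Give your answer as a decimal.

Δs = 0.5.
Sum = 0.5·[2 + 4.125 + 7 + 10.625] = 11.875.

11.875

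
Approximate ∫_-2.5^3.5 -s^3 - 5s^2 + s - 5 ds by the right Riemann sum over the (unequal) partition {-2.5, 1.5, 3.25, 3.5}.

-254.46484375

Subinterval widths: 4, 1.75, 0.25.
Right endpoints: 1.5, 3.25, 3.5.
f(1.5) = -18.125, f(3.25) = -88.890625, f(3.5) = -105.625.
Sum = Σ Δs_i · f(s_i).
Sum = -254.46484375.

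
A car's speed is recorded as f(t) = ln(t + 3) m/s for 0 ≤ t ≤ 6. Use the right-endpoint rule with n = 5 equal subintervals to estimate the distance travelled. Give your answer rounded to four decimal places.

11.1119

Δt = (6 − 0)/5 = 1.2.
Right endpoints: 1.2, 2.4, 3.6, 4.8, 6.
f(1.2) ≈ 1.4351, f(2.4) ≈ 1.6864, f(3.6) ≈ 1.8871, f(4.8) ≈ 2.0541, f(6) ≈ 2.1972.
Sum = Δt · [f(1.2) + f(2.4) + f(3.6) + f(4.8) + f(6)].
Sum ≈ 11.1119.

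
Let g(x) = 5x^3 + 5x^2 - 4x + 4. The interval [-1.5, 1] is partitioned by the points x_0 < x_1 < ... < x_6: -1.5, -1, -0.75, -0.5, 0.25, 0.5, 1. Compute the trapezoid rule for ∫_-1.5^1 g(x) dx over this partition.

14.98046875

Subinterval widths: 0.5, 0.25, 0.25, 0.75, 0.25, 0.5.
g(-1.5) = 4.375, g(-1) = 8, g(-0.75) = 7.703125, g(-0.5) = 6.625, g(0.25) = 3.390625, g(0.5) = 3.875, g(1) = 10.
On each subinterval the trapezoid contributes (Δx_i/2)·[g(x_{i-1}) + g(x_i)].
Sum = 14.98046875.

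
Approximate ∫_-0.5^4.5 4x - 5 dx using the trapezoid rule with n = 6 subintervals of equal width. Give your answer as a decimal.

15

Δx = (4.5 − (-0.5))/6 = 5/6.
f(-0.5) = -7, f(1/3) = -11/3, f(7/6) = -1/3, f(2) = 3, f(17/6) = 19/3, f(11/3) = 29/3, f(4.5) = 13.
T_6 = (Δx/2)·[f(x_0) + 2f(x_1) + ... + 2f(x_{5}) + f(x_6)].
Sum = 15.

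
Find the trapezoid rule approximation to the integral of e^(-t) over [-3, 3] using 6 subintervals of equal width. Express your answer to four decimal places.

Δt = (3 − (-3))/6 = 1.
f(-3) ≈ 20.0855, f(-2) ≈ 7.3891, f(-1) ≈ 2.7183, f(0) ≈ 1.0000, f(1) ≈ 0.3679, f(2) ≈ 0.1353, f(3) ≈ 0.0498.
T_6 = (Δt/2)·[f(t_0) + 2f(t_1) + ... + 2f(t_{5}) + f(t_6)].
Sum ≈ 21.6782.

21.6782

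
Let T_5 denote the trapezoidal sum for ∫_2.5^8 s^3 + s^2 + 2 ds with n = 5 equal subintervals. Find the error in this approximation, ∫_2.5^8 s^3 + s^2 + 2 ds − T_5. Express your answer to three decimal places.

Exact integral: ∫_2.5^8 f(s) ds ≈ 1190.69271.
T_5 = 1209.27125.
Error ≈ 1190.69271 − 1209.27125 ≈ -18.579.

-18.579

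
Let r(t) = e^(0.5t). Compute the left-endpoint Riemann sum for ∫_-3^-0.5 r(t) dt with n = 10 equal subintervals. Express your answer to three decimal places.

Δt = (-0.5 − (-3))/10 = 0.25.
Left endpoints: -3, -2.75, -2.5, -2.25, -2, -1.75, -1.5, -1.25, -1, -0.75.
r(-3) ≈ 0.223, r(-2.75) ≈ 0.253, r(-2.5) ≈ 0.287, r(-2.25) ≈ 0.325, r(-2) ≈ 0.368, r(-1.75) ≈ 0.417, r(-1.5) ≈ 0.472, r(-1.25) ≈ 0.535, r(-1) ≈ 0.607, r(-0.75) ≈ 0.687.
Sum = Δt · [r(-3) + r(-2.75) + r(-2.5) + ...].
Sum ≈ 1.043.

1.043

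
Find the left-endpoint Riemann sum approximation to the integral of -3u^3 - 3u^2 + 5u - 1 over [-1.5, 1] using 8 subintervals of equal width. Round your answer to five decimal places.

-7.47192

Δu = (1 − (-1.5))/8 = 0.3125.
Left endpoints: -1.5, -1.1875, -0.875, -0.5625, -0.25, 0.0625, 0.375, 0.6875.
f(-1.5) = -5.125, f(-1.1875) = -25167/4096, f(-0.875) = -2899/512, f(-0.5625) = -17317/4096, f(-0.25) = -2.390625, f(0.0625) = -2867/4096, f(0.375) = 151/512, f(0.6875) = 183/4096.
Sum = Δu · [f(-1.5) + f(-1.1875) + f(-0.875) + ...].
Sum ≈ -7.47192.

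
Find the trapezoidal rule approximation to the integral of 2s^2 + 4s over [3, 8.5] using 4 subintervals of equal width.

Δs = (8.5 − 3)/4 = 1.375.
f(3) = 30, f(4.375) = 55.78125, f(5.75) = 89.125, f(7.125) = 130.03125, f(8.5) = 178.5.
T_4 = (Δs/2)·[f(s_0) + 2f(s_1) + 2f(s_2) + 2f(s_3) + f(s_4)].
Sum = 521.3828125.

521.3828125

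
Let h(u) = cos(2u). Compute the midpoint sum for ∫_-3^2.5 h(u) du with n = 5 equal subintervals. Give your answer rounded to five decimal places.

Δu = (2.5 − (-3))/5 = 1.1.
Midpoints: -2.45, -1.35, -0.25, 0.85, 1.95.
h(-2.45) ≈ 0.18651, h(-1.35) ≈ -0.90407, h(-0.25) ≈ 0.87758, h(0.85) ≈ -0.12884, h(1.95) ≈ -0.72593.
Sum = Δu · [h(-2.45) + h(-1.35) + h(-0.25) + h(0.85) + h(1.95)].
Sum ≈ -0.76423.

-0.76423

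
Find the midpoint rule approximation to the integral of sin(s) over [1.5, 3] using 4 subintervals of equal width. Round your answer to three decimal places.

Δs = (3 − 1.5)/4 = 0.375.
Midpoints: 1.6875, 2.0625, 2.4375, 2.8125.
f(1.6875) ≈ 0.993, f(2.0625) ≈ 0.882, f(2.4375) ≈ 0.647, f(2.8125) ≈ 0.323.
Sum = Δs · [f(1.6875) + f(2.0625) + f(2.4375) + f(2.8125)].
Sum ≈ 1.067.

1.067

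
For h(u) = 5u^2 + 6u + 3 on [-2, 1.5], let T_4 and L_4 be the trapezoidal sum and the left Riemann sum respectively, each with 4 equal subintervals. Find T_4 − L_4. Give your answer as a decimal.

5.359375

T_4 = 26.44140625.
L_4 = 21.08203125.
T_4 − L_4 = 5.359375.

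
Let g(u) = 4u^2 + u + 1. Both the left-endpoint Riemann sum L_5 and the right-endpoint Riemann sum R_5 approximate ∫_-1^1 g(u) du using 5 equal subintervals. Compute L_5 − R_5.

-0.8

L_5 = 4.48.
R_5 = 5.28.
L_5 − R_5 = -0.8.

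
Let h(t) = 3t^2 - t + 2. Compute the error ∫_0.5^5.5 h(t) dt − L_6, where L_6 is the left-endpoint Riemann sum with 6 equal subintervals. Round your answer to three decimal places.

Exact integral: ∫_0.5^5.5 h(t) dt = 161.25.
L_6 ≈ 127.56944.
Error ≈ 161.25 − 127.56944 ≈ 33.681.

33.681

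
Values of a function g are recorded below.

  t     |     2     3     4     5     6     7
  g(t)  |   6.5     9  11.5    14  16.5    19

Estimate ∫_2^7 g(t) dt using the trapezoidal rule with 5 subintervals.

63.75

Δt = 1.
T_5 = (1/2)·[6.5 + 2·9 + 2·11.5 + 2·14 + 2·16.5 + 19] = 63.75.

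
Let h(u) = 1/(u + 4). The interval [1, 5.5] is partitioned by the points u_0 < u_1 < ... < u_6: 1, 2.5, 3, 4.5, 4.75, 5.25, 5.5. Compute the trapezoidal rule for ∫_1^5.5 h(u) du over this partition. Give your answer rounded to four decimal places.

0.6462

Subinterval widths: 1.5, 0.5, 1.5, 0.25, 0.5, 0.25.
h(1) = 0.2, h(2.5) = 2/13, h(3) = 1/7, h(4.5) = 2/17, h(4.75) = 4/35, h(5.25) = 4/37, h(5.5) = 2/19.
On each subinterval the trapezoid contributes (Δu_i/2)·[h(u_{i-1}) + h(u_i)].
Sum ≈ 0.6462.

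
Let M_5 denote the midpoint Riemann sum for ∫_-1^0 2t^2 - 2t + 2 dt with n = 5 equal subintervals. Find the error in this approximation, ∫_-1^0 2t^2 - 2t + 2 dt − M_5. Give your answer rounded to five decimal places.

Exact integral: ∫_-1^0 f(t) dt ≈ 3.6666667.
M_5 = 3.66.
Error ≈ 3.6666667 − 3.66 ≈ 0.00667.

0.00667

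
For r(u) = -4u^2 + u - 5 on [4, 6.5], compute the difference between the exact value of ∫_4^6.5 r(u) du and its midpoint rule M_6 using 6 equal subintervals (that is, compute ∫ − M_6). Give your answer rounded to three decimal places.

Exact integral: ∫_4^6.5 r(u) du ≈ -280.20833.
M_6 ≈ -280.06366.
Error ≈ -280.20833 − (-280.06366) ≈ -0.145.

-0.145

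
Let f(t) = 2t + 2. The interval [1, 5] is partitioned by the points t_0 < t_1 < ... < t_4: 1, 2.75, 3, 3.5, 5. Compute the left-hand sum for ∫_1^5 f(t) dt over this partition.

26.375

Subinterval widths: 1.75, 0.25, 0.5, 1.5.
Left endpoints: 1, 2.75, 3, 3.5.
f(1) = 4, f(2.75) = 7.5, f(3) = 8, f(3.5) = 9.
Sum = Σ Δt_i · f(t_i).
Sum = 26.375.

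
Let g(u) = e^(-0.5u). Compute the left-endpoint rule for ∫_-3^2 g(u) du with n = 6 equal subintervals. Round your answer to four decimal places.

10.0604

Δu = (2 − (-3))/6 = 5/6.
Left endpoints: -3, -13/6, -4/3, -0.5, 1/3, 7/6.
g(-3) ≈ 4.4817, g(-13/6) ≈ 2.9545, g(-4/3) ≈ 1.9477, g(-0.5) ≈ 1.2840, g(1/3) ≈ 0.8465, g(7/6) ≈ 0.5580.
Sum = Δu · [g(-3) + g(-13/6) + g(-4/3) + ...].
Sum ≈ 10.0604.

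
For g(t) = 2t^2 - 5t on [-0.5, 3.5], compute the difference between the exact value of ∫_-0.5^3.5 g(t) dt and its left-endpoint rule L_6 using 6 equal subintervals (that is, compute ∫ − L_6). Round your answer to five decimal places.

Exact integral: ∫_-0.5^3.5 g(t) dt ≈ -1.3333333.
L_6 ≈ -2.0740741.
Error ≈ -1.3333333 − (-2.0740741) ≈ 0.74074.

0.74074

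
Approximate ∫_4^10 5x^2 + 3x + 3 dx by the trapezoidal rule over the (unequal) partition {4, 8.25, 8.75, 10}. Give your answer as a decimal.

1769.703125

Subinterval widths: 4.25, 0.5, 1.25.
f(4) = 95, f(8.25) = 368.0625, f(8.75) = 412.0625, f(10) = 533.
On each subinterval the trapezoid contributes (Δx_i/2)·[f(x_{i-1}) + f(x_i)].
Sum = 1769.703125.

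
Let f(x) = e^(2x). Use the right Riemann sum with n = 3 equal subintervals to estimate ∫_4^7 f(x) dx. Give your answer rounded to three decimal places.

1387385.541

Δx = (7 − 4)/3 = 1.
Right endpoints: 5, 6, 7.
f(5) ≈ 22026.466, f(6) ≈ 162754.791, f(7) ≈ 1202604.284.
Sum = Δx · [f(5) + f(6) + f(7)].
Sum ≈ 1387385.541.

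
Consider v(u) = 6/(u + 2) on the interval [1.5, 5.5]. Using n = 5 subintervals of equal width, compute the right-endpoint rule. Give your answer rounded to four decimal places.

Δu = (5.5 − 1.5)/5 = 0.8.
Right endpoints: 2.3, 3.1, 3.9, 4.7, 5.5.
v(2.3) = 60/43, v(3.1) = 20/17, v(3.9) = 60/59, v(4.7) = 60/67, v(5.5) = 0.8.
Sum = Δu · [v(2.3) + v(3.1) + v(3.9) + v(4.7) + v(5.5)].
Sum ≈ 4.2274.

4.2274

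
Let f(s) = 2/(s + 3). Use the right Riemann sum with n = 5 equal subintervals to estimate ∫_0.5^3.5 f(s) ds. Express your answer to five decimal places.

1.16242

Δs = (3.5 − 0.5)/5 = 0.6.
Right endpoints: 1.1, 1.7, 2.3, 2.9, 3.5.
f(1.1) = 20/41, f(1.7) = 20/47, f(2.3) = 20/53, f(2.9) = 20/59, f(3.5) = 4/13.
Sum = Δs · [f(1.1) + f(1.7) + f(2.3) + f(2.9) + f(3.5)].
Sum ≈ 1.16242.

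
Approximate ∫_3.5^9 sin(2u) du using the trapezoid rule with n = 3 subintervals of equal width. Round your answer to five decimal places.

Δu = (9 − 3.5)/3 = 11/6.
f(3.5) ≈ 0.65699, f(16/3) ≈ -0.94640, f(43/6) ≈ 0.98082, f(9) ≈ -0.75099.
T_3 = (Δu/2)·[f(u_0) + 2f(u_1) + 2f(u_2) + f(u_3)].
Sum ≈ -0.02305.

-0.02305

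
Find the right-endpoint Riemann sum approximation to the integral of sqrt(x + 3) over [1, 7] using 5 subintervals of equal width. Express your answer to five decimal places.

16.43489

Δx = (7 − 1)/5 = 1.2.
Right endpoints: 2.2, 3.4, 4.6, 5.8, 7.
f(2.2) ≈ 2.28035, f(3.4) ≈ 2.52982, f(4.6) ≈ 2.75681, f(5.8) ≈ 2.96648, f(7) ≈ 3.16228.
Sum = Δx · [f(2.2) + f(3.4) + f(4.6) + f(5.8) + f(7)].
Sum ≈ 16.43489.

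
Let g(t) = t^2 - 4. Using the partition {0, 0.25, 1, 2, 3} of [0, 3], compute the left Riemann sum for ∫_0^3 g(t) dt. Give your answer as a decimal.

Subinterval widths: 0.25, 0.75, 1, 1.
Left endpoints: 0, 0.25, 1, 2.
g(0) = -4, g(0.25) = -3.9375, g(1) = -3, g(2) = 0.
Sum = Σ Δt_i · g(t_i).
Sum = -6.953125.

-6.953125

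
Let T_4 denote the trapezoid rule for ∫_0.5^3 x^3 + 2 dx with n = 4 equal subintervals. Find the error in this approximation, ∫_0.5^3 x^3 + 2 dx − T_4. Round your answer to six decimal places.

-0.854492

Exact integral: ∫_0.5^3 f(x) dx = 25.234375.
T_4 ≈ 26.08886719.
Error ≈ 25.234375 − 26.08886719 ≈ -0.854492.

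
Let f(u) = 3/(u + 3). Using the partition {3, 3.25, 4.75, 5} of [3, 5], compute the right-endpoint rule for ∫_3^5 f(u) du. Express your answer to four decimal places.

0.7944

Subinterval widths: 0.25, 1.5, 0.25.
Right endpoints: 3.25, 4.75, 5.
f(3.25) = 0.48, f(4.75) = 12/31, f(5) = 0.375.
Sum = Σ Δu_i · f(u_i).
Sum ≈ 0.7944.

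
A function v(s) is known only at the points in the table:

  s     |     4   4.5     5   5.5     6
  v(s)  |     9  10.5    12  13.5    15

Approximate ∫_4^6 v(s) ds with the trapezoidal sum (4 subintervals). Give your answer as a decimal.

Δs = 0.5.
T_4 = (0.5/2)·[9 + 2·10.5 + 2·12 + 2·13.5 + 15] = 24.

24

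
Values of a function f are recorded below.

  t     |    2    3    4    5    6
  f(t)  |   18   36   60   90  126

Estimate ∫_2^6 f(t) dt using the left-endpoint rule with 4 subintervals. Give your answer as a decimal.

Δt = 1.
Sum = 1·[18 + 36 + 60 + 90] = 204.

204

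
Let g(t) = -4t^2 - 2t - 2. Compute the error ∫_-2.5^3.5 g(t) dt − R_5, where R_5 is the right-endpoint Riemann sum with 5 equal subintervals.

Exact integral: ∫_-2.5^3.5 g(t) dt = -96.
R_5 = -123.36.
Error = -96 − (-123.36) = 27.36.

27.36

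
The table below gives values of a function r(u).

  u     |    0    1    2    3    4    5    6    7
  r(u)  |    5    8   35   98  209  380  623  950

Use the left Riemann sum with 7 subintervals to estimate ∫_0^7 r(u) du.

1358

Δu = 1.
Sum = 1·[5 + 8 + 35 + 98 + 209 + 380 + 623] = 1358.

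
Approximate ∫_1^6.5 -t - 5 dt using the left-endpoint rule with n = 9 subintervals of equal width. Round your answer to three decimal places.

-46.444

Δt = (6.5 − 1)/9 = 11/18.
Left endpoints: 1, 29/18, 20/9, 17/6, 31/9, 73/18, 14/3, 95/18, 53/9.
f(1) = -6, f(29/18) = -119/18, f(20/9) = -65/9, f(17/6) = -47/6, f(31/9) = -76/9, f(73/18) = -163/18, f(14/3) = -29/3, f(95/18) = -185/18, f(53/9) = -98/9.
Sum = Δt · [f(1) + f(29/18) + f(20/9) + ...].
Sum ≈ -46.444.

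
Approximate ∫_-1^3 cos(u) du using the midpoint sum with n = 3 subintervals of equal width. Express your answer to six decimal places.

1.059335

Δu = (3 − (-1))/3 = 4/3.
Midpoints: -1/3, 1, 7/3.
f(-1/3) ≈ 0.944957, f(1) ≈ 0.540302, f(7/3) ≈ -0.690758.
Sum = Δu · [f(-1/3) + f(1) + f(7/3)].
Sum ≈ 1.059335.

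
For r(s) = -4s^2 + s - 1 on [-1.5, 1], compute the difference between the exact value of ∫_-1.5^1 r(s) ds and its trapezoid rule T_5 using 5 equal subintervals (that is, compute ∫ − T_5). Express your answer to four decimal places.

0.4167

Exact integral: ∫_-1.5^1 r(s) ds ≈ -8.958333.
T_5 = -9.375.
Error ≈ -8.958333 − (-9.375) ≈ 0.4167.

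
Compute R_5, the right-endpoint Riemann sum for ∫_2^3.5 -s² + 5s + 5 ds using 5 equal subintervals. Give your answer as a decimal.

Δs = (3.5 − 2)/5 = 0.3.
Right endpoints: 2.3, 2.6, 2.9, 3.2, 3.5.
f(2.3) = 11.21, f(2.6) = 11.24, f(2.9) = 11.09, f(3.2) = 10.76, f(3.5) = 10.25.
Sum = Δs · [f(2.3) + f(2.6) + f(2.9) + f(3.2) + f(3.5)].
Sum = 16.365.

16.365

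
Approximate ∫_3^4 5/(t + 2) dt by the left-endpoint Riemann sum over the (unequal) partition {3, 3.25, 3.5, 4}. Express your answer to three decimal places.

Subinterval widths: 0.25, 0.25, 0.5.
Left endpoints: 3, 3.25, 3.5.
f(3) = 1, f(3.25) = 20/21, f(3.5) = 10/11.
Sum = Σ Δt_i · f(t_i).
Sum ≈ 0.943.

0.943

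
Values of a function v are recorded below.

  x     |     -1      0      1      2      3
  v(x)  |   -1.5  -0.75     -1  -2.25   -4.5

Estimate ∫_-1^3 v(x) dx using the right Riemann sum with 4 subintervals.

-8.5

Δx = 1.
Sum = 1·[(-0.75) + (-1) + (-2.25) + (-4.5)] = -8.5.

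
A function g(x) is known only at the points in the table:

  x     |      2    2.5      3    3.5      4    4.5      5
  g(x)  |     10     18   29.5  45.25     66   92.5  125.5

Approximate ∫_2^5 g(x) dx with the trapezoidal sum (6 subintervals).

Δx = 0.5.
T_6 = (0.5/2)·[10 + 2·18 + 2·29.5 + 2·45.25 + 2·66 + 2·92.5 + 125.5] = 159.5.

159.5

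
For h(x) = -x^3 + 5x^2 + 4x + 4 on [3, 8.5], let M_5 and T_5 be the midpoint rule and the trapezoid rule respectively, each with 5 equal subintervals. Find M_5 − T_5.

M_5 = -150.9303125.
T_5 = -171.31125.
M_5 − T_5 = 20.3809375.

20.3809375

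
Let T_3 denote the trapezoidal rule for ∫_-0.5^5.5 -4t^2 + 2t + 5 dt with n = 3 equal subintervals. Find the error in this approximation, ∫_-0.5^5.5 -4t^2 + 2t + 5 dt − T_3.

Exact integral: ∫_-0.5^5.5 f(t) dt = -162.
T_3 = -178.
Error = -162 − (-178) = 16.

16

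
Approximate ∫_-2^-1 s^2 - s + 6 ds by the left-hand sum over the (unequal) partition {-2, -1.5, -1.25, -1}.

Subinterval widths: 0.5, 0.25, 0.25.
Left endpoints: -2, -1.5, -1.25.
f(-2) = 12, f(-1.5) = 9.75, f(-1.25) = 8.8125.
Sum = Σ Δs_i · f(s_i).
Sum = 10.640625.

10.640625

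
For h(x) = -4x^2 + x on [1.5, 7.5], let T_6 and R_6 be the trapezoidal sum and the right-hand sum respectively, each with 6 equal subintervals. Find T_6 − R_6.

T_6 = -535.
R_6 = -640.
T_6 − R_6 = 105.

105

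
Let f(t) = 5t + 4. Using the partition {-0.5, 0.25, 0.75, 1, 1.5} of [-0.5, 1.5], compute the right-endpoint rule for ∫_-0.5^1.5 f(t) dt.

Subinterval widths: 0.75, 0.5, 0.25, 0.5.
Right endpoints: 0.25, 0.75, 1, 1.5.
f(0.25) = 5.25, f(0.75) = 7.75, f(1) = 9, f(1.5) = 11.5.
Sum = Σ Δt_i · f(t_i).
Sum = 15.8125.

15.8125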